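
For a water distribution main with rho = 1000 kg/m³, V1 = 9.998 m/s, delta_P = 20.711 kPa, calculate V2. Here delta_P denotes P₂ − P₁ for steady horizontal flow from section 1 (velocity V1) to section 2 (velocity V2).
Formula: \Delta P = \frac{1}{2} \rho (V_1^2 - V_2^2)
Substituting knowns: 20.711 = 0.5·1000·(9.998² − V2²)/1000
Solving for V2: V2 = √(9.998² − 2·(20.711·1000)/1000) = 7.651 m/s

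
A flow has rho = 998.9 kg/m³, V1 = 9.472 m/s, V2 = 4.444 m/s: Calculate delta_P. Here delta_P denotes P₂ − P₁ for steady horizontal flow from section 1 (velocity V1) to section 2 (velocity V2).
Formula: \Delta P = \frac{1}{2} \rho (V_1^2 - V_2^2)
delta_P = 0.5·998.9·(9.472² − 4.444²)/1000 = 34.95 kPa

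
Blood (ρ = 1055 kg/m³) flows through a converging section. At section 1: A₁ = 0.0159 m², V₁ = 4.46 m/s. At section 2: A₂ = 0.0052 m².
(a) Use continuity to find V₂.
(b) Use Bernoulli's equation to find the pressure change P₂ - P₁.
(a) Continuity: A₁V₁=A₂V₂ -> V₂=A₁V₁/A₂=0.0159*4.46/0.0052=13.64 m/s
(b) Bernoulli: P₂-P₁=0.5*rho*(V₁^2-V₂^2)/1000=0.5*1055*(4.46^2-13.64^2)/1000=-87.65 kPa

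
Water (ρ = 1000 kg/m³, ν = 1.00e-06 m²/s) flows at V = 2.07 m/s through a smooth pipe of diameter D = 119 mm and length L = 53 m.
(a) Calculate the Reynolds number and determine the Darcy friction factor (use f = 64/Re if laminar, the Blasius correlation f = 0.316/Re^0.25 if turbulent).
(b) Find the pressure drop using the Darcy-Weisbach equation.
(a) Re = V·D/ν = 2.07·0.119/1.00e-06 = 246330 → turbulent (Re > 4000); f = 0.316/Re^0.25 = 0.316/246330^0.25 = 0.014184 (Blasius is strictly valid for Re ≲ 1e5; used here as the smooth-pipe estimate the problem specifies)
(b) Darcy-Weisbach: ΔP = f·(L/D)·½ρV²/1000 = 0.014184·(53/0.119)·½·1000·2.07²/1000 = 13.53 kPa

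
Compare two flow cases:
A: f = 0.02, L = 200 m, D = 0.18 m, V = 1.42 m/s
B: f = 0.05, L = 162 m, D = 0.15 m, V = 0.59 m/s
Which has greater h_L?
h_L(A) = 2.284 m, h_L(B) = 0.9581 m. Answer: A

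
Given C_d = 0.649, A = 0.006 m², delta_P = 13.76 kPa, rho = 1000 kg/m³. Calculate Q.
Formula: Q = C_d A \sqrt{\frac{2 \Delta P}{\rho}}
Q = 0.649·0.006·√(2·(13.76·1000)/1000)·1000 = 20.43 L/s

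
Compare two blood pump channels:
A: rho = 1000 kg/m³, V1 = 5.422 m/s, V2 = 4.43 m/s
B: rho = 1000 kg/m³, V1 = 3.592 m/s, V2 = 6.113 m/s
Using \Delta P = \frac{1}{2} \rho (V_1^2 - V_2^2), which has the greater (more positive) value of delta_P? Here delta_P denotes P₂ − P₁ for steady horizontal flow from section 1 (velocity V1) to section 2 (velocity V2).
delta_P(A) = 4.887 kPa, delta_P(B) = -12.23 kPa. Answer: A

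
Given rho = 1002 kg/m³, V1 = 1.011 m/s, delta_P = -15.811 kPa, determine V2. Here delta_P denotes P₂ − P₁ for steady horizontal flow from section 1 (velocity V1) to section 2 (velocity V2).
Formula: \Delta P = \frac{1}{2} \rho (V_1^2 - V_2^2)
Substituting knowns: -15.811 = 0.5·1002·(1.011² − V2²)/1000
Solving for V2: V2 = √(1.011² − 2·(-15.811·1000)/1002) = 5.708 m/s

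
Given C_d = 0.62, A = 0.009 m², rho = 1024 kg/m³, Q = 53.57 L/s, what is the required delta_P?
Formula: Q = C_d A \sqrt{\frac{2 \Delta P}{\rho}}
Substituting knowns: 53.57 = 0.62·0.009·√(2·(delta_P·1000)/1024)·1000
Solving for delta_P: delta_P = ((53.57/1000)/(0.62·0.009))²·1024/2/1000 = 47.19 kPa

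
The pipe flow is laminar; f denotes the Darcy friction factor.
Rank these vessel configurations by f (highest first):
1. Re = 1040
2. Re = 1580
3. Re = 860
Case 1: f = 0.06154
Case 2: f = 0.04051
Case 3: f = 0.07442
Ranking (highest first): 3, 1, 2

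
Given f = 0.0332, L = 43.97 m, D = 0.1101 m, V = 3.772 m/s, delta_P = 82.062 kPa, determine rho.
Formula: \Delta P = f \frac{L}{D} \frac{\rho V^2}{2}
Substituting knowns: 82.062 = 0.0332·(43.97/0.1101)·0.5·rho·3.772²/1000
Solving for rho: rho = (82.062·1000)/(0.0332·(43.97/0.1101)·0.5·3.772²) = 870 kg/m³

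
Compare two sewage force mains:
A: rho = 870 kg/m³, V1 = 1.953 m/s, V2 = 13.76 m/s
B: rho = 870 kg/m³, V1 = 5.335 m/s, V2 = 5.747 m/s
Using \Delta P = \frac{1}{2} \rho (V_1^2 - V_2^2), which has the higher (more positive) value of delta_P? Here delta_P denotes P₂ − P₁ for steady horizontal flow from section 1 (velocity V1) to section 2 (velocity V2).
delta_P(A) = -80.7 kPa, delta_P(B) = -1.986 kPa. Answer: B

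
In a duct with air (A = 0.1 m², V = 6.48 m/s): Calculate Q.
Formula: Q = A V
Q = 0.1·6.48·1000 = 648 L/s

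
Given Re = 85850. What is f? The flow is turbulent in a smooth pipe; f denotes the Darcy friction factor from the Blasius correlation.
Formula: f = \frac{0.316}{Re^{0.25}}
f = 0.316/85850^0.25 = 0.01846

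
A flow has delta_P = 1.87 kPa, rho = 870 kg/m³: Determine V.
Formula: V = \sqrt{\frac{2 \Delta P}{\rho}}
V = √(2·(1.87·1000)/870) = 2.073 m/s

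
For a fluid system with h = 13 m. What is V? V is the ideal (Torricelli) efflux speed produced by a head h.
Formula: V = \sqrt{2 g h}
V = √(2·9.81·13) = 15.97 m/s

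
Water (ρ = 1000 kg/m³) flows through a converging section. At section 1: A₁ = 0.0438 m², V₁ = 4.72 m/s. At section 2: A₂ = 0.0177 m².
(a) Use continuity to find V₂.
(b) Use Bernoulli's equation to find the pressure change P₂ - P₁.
(a) Continuity: A₁V₁=A₂V₂ -> V₂=A₁V₁/A₂=0.0438*4.72/0.0177=11.68 m/s
(b) Bernoulli: P₂-P₁=0.5*rho*(V₁^2-V₂^2)/1000=0.5*1000*(4.72^2-11.68^2)/1000=-57.07 kPa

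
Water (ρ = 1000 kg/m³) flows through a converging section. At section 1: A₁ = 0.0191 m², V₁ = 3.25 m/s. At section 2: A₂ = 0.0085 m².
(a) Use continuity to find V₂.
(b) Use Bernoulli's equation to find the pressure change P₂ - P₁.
(a) Continuity: A₁V₁=A₂V₂ -> V₂=A₁V₁/A₂=0.0191*3.25/0.0085=7.30 m/s
(b) Bernoulli: P₂-P₁=0.5*rho*(V₁^2-V₂^2)/1000=0.5*1000*(3.25^2-7.30^2)/1000=-21.36 kPa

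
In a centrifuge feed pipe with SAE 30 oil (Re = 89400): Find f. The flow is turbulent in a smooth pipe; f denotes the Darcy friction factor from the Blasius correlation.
Formula: f = \frac{0.316}{Re^{0.25}}
f = 0.316/89400^0.25 = 0.01827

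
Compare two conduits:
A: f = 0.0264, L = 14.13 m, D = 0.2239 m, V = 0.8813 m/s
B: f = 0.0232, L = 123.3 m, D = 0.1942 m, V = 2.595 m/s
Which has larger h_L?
h_L(A) = 0.06595 m, h_L(B) = 5.056 m. Answer: B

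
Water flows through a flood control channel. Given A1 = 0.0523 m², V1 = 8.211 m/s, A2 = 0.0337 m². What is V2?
Formula: V_2 = \frac{A_1 V_1}{A_2}
V2 = 0.0523·8.211/0.0337 = 12.74 m/s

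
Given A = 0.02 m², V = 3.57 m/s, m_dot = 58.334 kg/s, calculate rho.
Formula: \dot{m} = \rho A V
Substituting knowns: 58.334 = rho·0.02·3.57
Solving for rho: rho = 58.334/(0.02·3.57) = 817 kg/m³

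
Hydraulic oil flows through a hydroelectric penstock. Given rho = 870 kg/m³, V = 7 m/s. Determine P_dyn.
Formula: P_{dyn} = \frac{1}{2} \rho V^2
P_dyn = 0.5·870·7²/1000 = 21.32 kPa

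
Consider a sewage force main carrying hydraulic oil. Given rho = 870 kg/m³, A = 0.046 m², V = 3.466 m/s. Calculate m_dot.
Formula: \dot{m} = \rho A V
m_dot = 870·0.046·3.466 = 138.7 kg/s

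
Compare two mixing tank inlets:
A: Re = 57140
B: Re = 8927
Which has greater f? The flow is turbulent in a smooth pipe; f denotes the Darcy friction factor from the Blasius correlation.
f(A) = 0.02044, f(B) = 0.03251. Answer: B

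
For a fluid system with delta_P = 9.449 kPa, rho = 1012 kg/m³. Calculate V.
Formula: V = \sqrt{\frac{2 \Delta P}{\rho}}
V = √(2·(9.449·1000)/1012) = 4.321 m/s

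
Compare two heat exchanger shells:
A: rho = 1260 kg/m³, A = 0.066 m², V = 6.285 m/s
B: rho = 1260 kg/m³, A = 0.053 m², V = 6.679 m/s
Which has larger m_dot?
m_dot(A) = 522.7 kg/s, m_dot(B) = 446 kg/s. Answer: A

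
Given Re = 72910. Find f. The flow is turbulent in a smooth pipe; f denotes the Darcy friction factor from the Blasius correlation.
Formula: f = \frac{0.316}{Re^{0.25}}
f = 0.316/72910^0.25 = 0.01923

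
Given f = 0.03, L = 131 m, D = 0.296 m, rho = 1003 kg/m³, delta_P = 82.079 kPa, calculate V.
Formula: \Delta P = f \frac{L}{D} \frac{\rho V^2}{2}
Substituting knowns: 82.079 = 0.03·(131/0.296)·0.5·1003·V²/1000
Solving for V: V = √((82.079·1000)/(0.03·(131/0.296)·0.5·1003)) = 3.511 m/s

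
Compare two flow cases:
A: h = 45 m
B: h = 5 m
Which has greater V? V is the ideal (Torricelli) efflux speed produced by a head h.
V(A) = 29.71 m/s, V(B) = 9.905 m/s. Answer: A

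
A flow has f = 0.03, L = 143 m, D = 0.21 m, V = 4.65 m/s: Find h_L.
Formula: h_L = f \frac{L}{D} \frac{V^2}{2g}
h_L = 0.03·(143/0.21)·4.65²/(2·9.81) = 22.51 m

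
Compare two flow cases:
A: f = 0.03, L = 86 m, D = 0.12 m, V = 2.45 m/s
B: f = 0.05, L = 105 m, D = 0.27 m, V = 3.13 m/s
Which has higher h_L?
h_L(A) = 6.578 m, h_L(B) = 9.709 m. Answer: B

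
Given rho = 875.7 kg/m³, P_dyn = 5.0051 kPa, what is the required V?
Formula: P_{dyn} = \frac{1}{2} \rho V^2
Substituting knowns: 5.0051 = 0.5·875.7·V²/1000
Solving for V: V = √(2·(5.0051·1000)/875.7) = 3.381 m/s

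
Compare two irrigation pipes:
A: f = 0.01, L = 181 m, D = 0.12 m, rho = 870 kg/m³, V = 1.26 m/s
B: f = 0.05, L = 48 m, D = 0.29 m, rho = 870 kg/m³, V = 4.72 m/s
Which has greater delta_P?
delta_P(A) = 10.42 kPa, delta_P(B) = 80.2 kPa. Answer: B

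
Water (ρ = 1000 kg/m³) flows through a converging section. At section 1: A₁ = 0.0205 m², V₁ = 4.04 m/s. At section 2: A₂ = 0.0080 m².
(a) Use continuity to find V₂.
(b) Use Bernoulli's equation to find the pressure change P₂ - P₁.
(a) Continuity: A₁V₁=A₂V₂ -> V₂=A₁V₁/A₂=0.0205*4.04/0.0080=10.35 m/s
(b) Bernoulli: P₂-P₁=0.5*rho*(V₁^2-V₂^2)/1000=0.5*1000*(4.04^2-10.35^2)/1000=-45.4 kPa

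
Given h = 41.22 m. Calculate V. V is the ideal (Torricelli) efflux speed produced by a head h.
Formula: V = \sqrt{2 g h}
V = √(2·9.81·41.22) = 28.44 m/s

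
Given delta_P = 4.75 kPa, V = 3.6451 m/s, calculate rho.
Formula: V = \sqrt{\frac{2 \Delta P}{\rho}}
Substituting knowns: 3.6451 = √(2·(4.75·1000)/rho)
Solving for rho: rho = 2·(4.75·1000)/3.6451² = 715 kg/m³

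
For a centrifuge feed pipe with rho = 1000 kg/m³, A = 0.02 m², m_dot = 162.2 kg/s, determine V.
Formula: \dot{m} = \rho A V
Substituting knowns: 162.2 = 1000·0.02·V
Solving for V: V = 162.2/(1000·0.02) = 8.11 m/s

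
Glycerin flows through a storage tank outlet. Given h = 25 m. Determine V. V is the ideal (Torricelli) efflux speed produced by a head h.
Formula: V = \sqrt{2 g h}
V = √(2·9.81·25) = 22.15 m/s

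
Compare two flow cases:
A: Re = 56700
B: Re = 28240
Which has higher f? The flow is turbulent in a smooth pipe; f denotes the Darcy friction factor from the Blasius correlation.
f(A) = 0.02048, f(B) = 0.02438. Answer: B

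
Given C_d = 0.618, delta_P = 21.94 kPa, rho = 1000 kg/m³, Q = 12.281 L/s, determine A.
Formula: Q = C_d A \sqrt{\frac{2 \Delta P}{\rho}}
Substituting knowns: 12.281 = 0.618·A·√(2·(21.94·1000)/1000)·1000
Solving for A: A = (12.281/1000)/(0.618·√(2·(21.94·1000)/1000)) = 0.003 m²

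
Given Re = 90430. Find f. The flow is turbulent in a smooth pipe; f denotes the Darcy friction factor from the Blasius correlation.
Formula: f = \frac{0.316}{Re^{0.25}}
f = 0.316/90430^0.25 = 0.01822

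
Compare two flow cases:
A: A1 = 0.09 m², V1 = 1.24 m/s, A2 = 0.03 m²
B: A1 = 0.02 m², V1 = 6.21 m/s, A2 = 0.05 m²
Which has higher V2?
V2(A) = 3.72 m/s, V2(B) = 2.484 m/s. Answer: A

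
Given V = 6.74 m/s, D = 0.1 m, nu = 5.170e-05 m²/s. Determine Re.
Formula: Re = \frac{V D}{\nu}
Re = 6.74·0.1/5.170e-05 = 13037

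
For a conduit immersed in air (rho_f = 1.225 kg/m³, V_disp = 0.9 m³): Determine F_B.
Formula: F_B = \rho_f g V_{disp}
F_B = 1.225·9.81·0.9 = 10.82 N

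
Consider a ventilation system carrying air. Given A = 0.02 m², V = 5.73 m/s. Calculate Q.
Formula: Q = A V
Q = 0.02·5.73·1000 = 114.6 L/s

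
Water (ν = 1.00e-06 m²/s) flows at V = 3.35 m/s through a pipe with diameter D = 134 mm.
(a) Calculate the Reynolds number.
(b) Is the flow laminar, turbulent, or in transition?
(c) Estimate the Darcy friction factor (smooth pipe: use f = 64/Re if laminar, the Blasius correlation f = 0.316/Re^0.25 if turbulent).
(a) Re = V·D/ν = 3.35·0.134/1.00e-06 = 448900
(b) Flow regime: turbulent (Re > 4000)
(c) Friction factor: f = 0.316/Re^0.25 = 0.316/448900^0.25 = 0.01221 (Blasius is strictly valid for Re ≲ 1e5; used here as the smooth-pipe estimate the problem specifies)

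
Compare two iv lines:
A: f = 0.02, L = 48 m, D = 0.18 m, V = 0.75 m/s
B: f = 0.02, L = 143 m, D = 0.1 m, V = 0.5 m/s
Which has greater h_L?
h_L(A) = 0.1529 m, h_L(B) = 0.3644 m. Answer: B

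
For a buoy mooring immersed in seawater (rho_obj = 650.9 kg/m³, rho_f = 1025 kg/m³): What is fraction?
Formula: f_{sub} = \frac{\rho_{obj}}{\rho_f}
fraction = 650.9/1025 = 0.635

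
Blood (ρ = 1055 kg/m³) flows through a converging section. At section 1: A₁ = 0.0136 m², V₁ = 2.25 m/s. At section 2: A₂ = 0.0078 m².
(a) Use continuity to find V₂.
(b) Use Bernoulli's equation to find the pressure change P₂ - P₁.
(a) Continuity: A₁V₁=A₂V₂ -> V₂=A₁V₁/A₂=0.0136*2.25/0.0078=3.92 m/s
(b) Bernoulli: P₂-P₁=0.5*rho*(V₁^2-V₂^2)/1000=0.5*1055*(2.25^2-3.92^2)/1000=-5.435 kPa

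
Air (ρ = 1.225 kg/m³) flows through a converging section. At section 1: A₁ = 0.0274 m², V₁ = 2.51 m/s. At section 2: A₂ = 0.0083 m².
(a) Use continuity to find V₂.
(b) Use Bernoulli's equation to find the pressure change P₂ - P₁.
(a) Continuity: A₁V₁=A₂V₂ -> V₂=A₁V₁/A₂=0.0274*2.51/0.0083=8.29 m/s
(b) Bernoulli: P₂-P₁=0.5*rho*(V₁^2-V₂^2)/1000=0.5*1.225*(2.51^2-8.29^2)/1000=-0.03823 kPa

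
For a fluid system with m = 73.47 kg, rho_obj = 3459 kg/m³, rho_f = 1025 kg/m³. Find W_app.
Formula: W_{app} = mg\left(1 - \frac{\rho_f}{\rho_{obj}}\right)
W_app = 73.47·9.81·(1 − 1025/3459) = 507.2 N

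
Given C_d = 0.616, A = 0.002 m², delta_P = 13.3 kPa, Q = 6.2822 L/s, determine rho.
Formula: Q = C_d A \sqrt{\frac{2 \Delta P}{\rho}}
Substituting knowns: 6.2822 = 0.616·0.002·√(2·(13.3·1000)/rho)·1000
Solving for rho: rho = 2·(13.3·1000)/((6.2822/1000)/(0.616·0.002))² = 1023 kg/m³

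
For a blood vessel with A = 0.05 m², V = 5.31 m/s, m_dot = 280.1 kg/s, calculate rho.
Formula: \dot{m} = \rho A V
Substituting knowns: 280.1 = rho·0.05·5.31
Solving for rho: rho = 280.1/(0.05·5.31) = 1055 kg/m³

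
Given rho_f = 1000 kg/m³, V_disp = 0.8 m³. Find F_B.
Formula: F_B = \rho_f g V_{disp}
F_B = 1000·9.81·0.8 = 7848 N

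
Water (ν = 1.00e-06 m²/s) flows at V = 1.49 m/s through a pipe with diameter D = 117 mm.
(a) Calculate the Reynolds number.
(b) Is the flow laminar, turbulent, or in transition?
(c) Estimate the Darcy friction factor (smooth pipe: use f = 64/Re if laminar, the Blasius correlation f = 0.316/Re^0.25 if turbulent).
(a) Re = V·D/ν = 1.49·0.117/1.00e-06 = 174330
(b) Flow regime: turbulent (Re > 4000)
(c) Friction factor: f = 0.316/Re^0.25 = 0.316/174330^0.25 = 0.01546 (Blasius is strictly valid for Re ≲ 1e5; used here as the smooth-pipe estimate the problem specifies)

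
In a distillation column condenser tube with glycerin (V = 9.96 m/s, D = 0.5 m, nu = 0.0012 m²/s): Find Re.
Formula: Re = \frac{V D}{\nu}
Re = 9.96·0.5/0.0012 = 4150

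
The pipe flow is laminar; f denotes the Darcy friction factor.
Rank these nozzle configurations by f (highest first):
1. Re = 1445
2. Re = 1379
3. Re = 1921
Case 1: f = 0.04429
Case 2: f = 0.04641
Case 3: f = 0.03332
Ranking (highest first): 2, 1, 3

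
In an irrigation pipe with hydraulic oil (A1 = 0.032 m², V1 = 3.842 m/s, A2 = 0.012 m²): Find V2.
Formula: V_2 = \frac{A_1 V_1}{A_2}
V2 = 0.032·3.842/0.012 = 10.25 m/s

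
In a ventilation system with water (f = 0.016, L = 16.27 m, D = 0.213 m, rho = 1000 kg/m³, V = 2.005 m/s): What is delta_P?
Formula: \Delta P = f \frac{L}{D} \frac{\rho V^2}{2}
delta_P = 0.016·(16.27/0.213)·0.5·1000·2.005²/1000 = 2.457 kPa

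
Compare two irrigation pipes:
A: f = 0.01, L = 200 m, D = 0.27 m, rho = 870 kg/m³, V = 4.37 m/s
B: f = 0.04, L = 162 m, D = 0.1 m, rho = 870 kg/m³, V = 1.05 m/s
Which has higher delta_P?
delta_P(A) = 61.53 kPa, delta_P(B) = 31.08 kPa. Answer: A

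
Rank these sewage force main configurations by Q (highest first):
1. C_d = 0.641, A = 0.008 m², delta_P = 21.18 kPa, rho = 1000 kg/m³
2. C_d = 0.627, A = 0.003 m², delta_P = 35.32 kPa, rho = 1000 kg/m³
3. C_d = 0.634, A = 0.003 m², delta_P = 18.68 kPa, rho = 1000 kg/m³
Case 1: Q = 33.38 L/s
Case 2: Q = 15.81 L/s
Case 3: Q = 11.63 L/s
Ranking (highest first): 1, 2, 3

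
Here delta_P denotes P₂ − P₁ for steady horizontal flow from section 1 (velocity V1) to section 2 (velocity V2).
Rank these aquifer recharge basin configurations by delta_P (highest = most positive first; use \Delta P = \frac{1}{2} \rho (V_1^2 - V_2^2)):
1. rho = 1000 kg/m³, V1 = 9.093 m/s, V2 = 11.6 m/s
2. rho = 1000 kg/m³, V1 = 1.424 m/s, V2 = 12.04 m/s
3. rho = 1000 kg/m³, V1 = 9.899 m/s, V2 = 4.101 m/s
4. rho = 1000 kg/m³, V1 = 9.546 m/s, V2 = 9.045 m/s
Case 1: delta_P = -25.94 kPa
Case 2: delta_P = -71.47 kPa
Case 3: delta_P = 40.59 kPa
Case 4: delta_P = 4.657 kPa
Ranking (highest first): 3, 4, 1, 2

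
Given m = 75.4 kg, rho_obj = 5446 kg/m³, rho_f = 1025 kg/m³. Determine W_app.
Formula: W_{app} = mg\left(1 - \frac{\rho_f}{\rho_{obj}}\right)
W_app = 75.4·9.81·(1 − 1025/5446) = 600.5 N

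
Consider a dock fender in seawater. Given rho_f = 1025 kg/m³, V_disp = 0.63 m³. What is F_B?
Formula: F_B = \rho_f g V_{disp}
F_B = 1025·9.81·0.63 = 6335 N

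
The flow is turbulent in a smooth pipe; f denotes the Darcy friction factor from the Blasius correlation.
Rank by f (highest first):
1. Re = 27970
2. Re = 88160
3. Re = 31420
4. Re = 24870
Case 1: f = 0.02444
Case 2: f = 0.01834
Case 3: f = 0.02373
Case 4: f = 0.02516
Ranking (highest first): 4, 1, 3, 2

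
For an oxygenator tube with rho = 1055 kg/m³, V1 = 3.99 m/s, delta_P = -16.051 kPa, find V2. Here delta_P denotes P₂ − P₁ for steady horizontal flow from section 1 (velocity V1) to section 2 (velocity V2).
Formula: \Delta P = \frac{1}{2} \rho (V_1^2 - V_2^2)
Substituting knowns: -16.051 = 0.5·1055·(3.99² − V2²)/1000
Solving for V2: V2 = √(3.99² − 2·(-16.051·1000)/1055) = 6.808 m/s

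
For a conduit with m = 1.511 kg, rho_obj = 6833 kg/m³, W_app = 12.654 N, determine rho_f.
Formula: W_{app} = mg\left(1 - \frac{\rho_f}{\rho_{obj}}\right)
Substituting knowns: 12.654 = 1.511·9.81·(1 − rho_f/6833)
Solving for rho_f: rho_f = 6833·(1 − 12.654/(1.511·9.81)) = 999.8 kg/m³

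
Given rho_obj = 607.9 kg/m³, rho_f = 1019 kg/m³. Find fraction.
Formula: f_{sub} = \frac{\rho_{obj}}{\rho_f}
fraction = 607.9/1019 = 0.5966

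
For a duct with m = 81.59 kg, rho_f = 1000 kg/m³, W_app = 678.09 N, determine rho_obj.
Formula: W_{app} = mg\left(1 - \frac{\rho_f}{\rho_{obj}}\right)
Substituting knowns: 678.09 = 81.59·9.81·(1 − 1000/rho_obj)
Solving for rho_obj: rho_obj = 1000/(1 − 678.09/(81.59·9.81)) = 6544 kg/m³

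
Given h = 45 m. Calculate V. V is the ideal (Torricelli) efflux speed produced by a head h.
Formula: V = \sqrt{2 g h}
V = √(2·9.81·45) = 29.71 m/s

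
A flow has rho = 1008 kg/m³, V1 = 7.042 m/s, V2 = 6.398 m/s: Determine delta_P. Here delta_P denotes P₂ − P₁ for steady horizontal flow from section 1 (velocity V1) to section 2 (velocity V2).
Formula: \Delta P = \frac{1}{2} \rho (V_1^2 - V_2^2)
delta_P = 0.5·1008·(7.042² − 6.398²)/1000 = 4.362 kPa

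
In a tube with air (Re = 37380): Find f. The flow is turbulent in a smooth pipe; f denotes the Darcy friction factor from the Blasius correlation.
Formula: f = \frac{0.316}{Re^{0.25}}
f = 0.316/37380^0.25 = 0.02273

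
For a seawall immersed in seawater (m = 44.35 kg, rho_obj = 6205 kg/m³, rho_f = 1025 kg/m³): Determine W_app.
Formula: W_{app} = mg\left(1 - \frac{\rho_f}{\rho_{obj}}\right)
W_app = 44.35·9.81·(1 − 1025/6205) = 363.2 N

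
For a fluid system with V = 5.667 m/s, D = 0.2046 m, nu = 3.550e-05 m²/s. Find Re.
Formula: Re = \frac{V D}{\nu}
Re = 5.667·0.2046/3.550e-05 = 32661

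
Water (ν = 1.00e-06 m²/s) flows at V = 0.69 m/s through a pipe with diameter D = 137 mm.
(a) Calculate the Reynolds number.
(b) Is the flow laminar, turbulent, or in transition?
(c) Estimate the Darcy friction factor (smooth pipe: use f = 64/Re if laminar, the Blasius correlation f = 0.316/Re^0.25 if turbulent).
(a) Re = V·D/ν = 0.69·0.137/1.00e-06 = 94530
(b) Flow regime: turbulent (Re > 4000)
(c) Friction factor: f = 0.316/Re^0.25 = 0.316/94530^0.25 = 0.01802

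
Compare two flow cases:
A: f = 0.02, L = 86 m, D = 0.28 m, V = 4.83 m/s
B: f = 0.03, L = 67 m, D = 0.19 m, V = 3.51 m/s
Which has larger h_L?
h_L(A) = 7.304 m, h_L(B) = 6.643 m. Answer: A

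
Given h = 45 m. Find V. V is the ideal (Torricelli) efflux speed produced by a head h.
Formula: V = \sqrt{2 g h}
V = √(2·9.81·45) = 29.71 m/s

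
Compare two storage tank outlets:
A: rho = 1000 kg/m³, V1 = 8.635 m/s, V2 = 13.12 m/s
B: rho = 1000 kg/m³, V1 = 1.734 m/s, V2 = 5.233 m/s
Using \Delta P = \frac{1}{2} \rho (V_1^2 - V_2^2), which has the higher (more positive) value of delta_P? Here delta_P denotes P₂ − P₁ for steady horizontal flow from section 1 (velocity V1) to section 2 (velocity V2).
delta_P(A) = -48.79 kPa, delta_P(B) = -12.19 kPa. Answer: B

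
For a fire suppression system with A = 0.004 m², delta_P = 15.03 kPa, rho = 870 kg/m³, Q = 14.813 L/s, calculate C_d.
Formula: Q = C_d A \sqrt{\frac{2 \Delta P}{\rho}}
Substituting knowns: 14.813 = C_d·0.004·√(2·(15.03·1000)/870)·1000
Solving for C_d: C_d = (14.813/1000)/(0.004·√(2·(15.03·1000)/870)) = 0.63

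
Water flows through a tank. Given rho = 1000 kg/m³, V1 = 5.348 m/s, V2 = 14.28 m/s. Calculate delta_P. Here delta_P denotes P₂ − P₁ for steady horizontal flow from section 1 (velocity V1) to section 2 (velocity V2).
Formula: \Delta P = \frac{1}{2} \rho (V_1^2 - V_2^2)
delta_P = 0.5·1000·(5.348² − 14.28²)/1000 = -87.66 kPa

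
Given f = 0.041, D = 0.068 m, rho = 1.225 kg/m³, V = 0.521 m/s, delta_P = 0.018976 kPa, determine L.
Formula: \Delta P = f \frac{L}{D} \frac{\rho V^2}{2}
Substituting knowns: 0.018976 = 0.041·(L/0.068)·0.5·1.225·0.521²/1000
Solving for L: L = (0.018976·1000)·0.068/(0.041·0.5·1.225·0.521²) = 189.3 m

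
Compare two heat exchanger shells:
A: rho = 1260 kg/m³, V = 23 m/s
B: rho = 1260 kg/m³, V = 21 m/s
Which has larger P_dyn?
P_dyn(A) = 333.3 kPa, P_dyn(B) = 277.8 kPa. Answer: A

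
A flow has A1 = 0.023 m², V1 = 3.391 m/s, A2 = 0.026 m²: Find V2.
Formula: V_2 = \frac{A_1 V_1}{A_2}
V2 = 0.023·3.391/0.026 = 3 m/s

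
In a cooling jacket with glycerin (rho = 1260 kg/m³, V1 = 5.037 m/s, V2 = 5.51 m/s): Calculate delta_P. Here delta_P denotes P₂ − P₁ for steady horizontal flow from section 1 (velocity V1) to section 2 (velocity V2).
Formula: \Delta P = \frac{1}{2} \rho (V_1^2 - V_2^2)
delta_P = 0.5·1260·(5.037² − 5.51²)/1000 = -3.143 kPa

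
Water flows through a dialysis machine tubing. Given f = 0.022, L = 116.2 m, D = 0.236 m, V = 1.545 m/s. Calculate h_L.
Formula: h_L = f \frac{L}{D} \frac{V^2}{2g}
h_L = 0.022·(116.2/0.236)·1.545²/(2·9.81) = 1.318 m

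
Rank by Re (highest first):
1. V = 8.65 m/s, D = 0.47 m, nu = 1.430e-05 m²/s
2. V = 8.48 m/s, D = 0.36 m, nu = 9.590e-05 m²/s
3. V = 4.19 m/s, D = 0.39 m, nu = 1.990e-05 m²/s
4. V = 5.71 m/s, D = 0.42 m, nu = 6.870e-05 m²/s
Case 1: Re = 284301
Case 2: Re = 31833
Case 3: Re = 82116
Case 4: Re = 34908
Ranking (highest first): 1, 3, 4, 2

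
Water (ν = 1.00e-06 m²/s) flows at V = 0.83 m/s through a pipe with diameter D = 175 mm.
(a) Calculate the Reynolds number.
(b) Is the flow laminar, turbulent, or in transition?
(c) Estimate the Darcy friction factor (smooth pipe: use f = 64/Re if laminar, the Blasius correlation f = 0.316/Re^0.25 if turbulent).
(a) Re = V·D/ν = 0.83·0.175/1.00e-06 = 145250
(b) Flow regime: turbulent (Re > 4000)
(c) Friction factor: f = 0.316/Re^0.25 = 0.316/145250^0.25 = 0.01619 (Blasius is strictly valid for Re ≲ 1e5; used here as the smooth-pipe estimate the problem specifies)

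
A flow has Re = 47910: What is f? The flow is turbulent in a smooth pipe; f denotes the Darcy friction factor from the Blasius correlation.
Formula: f = \frac{0.316}{Re^{0.25}}
f = 0.316/47910^0.25 = 0.02136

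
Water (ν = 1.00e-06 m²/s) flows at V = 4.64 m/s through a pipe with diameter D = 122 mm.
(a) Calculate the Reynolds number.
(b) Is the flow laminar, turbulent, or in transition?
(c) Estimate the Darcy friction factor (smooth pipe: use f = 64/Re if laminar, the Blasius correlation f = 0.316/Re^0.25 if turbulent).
(a) Re = V·D/ν = 4.64·0.122/1.00e-06 = 566080
(b) Flow regime: turbulent (Re > 4000)
(c) Friction factor: f = 0.316/Re^0.25 = 0.316/566080^0.25 = 0.01152 (Blasius is strictly valid for Re ≲ 1e5; used here as the smooth-pipe estimate the problem specifies)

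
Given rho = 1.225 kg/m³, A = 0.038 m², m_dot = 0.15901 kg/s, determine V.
Formula: \dot{m} = \rho A V
Substituting knowns: 0.15901 = 1.225·0.038·V
Solving for V: V = 0.15901/(1.225·0.038) = 3.416 m/s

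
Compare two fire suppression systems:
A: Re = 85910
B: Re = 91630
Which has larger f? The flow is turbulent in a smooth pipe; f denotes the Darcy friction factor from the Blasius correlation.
f(A) = 0.01846, f(B) = 0.01816. Answer: A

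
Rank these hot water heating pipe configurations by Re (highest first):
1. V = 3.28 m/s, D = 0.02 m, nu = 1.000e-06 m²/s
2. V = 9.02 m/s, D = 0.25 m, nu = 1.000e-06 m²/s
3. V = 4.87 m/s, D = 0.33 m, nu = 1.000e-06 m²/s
Case 1: Re = 65600
Case 2: Re = 2.255e+06
Case 3: Re = 1.607e+06
Ranking (highest first): 2, 3, 1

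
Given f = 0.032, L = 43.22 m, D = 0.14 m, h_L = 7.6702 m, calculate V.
Formula: h_L = f \frac{L}{D} \frac{V^2}{2g}
Substituting knowns: 7.6702 = 0.032·(43.22/0.14)·V²/(2·9.81)
Solving for V: V = √(7.6702·2·9.81/(0.032·(43.22/0.14))) = 3.903 m/s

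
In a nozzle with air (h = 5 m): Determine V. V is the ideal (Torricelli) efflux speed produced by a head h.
Formula: V = \sqrt{2 g h}
V = √(2·9.81·5) = 9.905 m/s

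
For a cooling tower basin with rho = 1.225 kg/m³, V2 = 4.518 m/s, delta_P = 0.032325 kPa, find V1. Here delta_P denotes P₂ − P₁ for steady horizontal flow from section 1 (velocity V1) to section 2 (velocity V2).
Formula: \Delta P = \frac{1}{2} \rho (V_1^2 - V_2^2)
Substituting knowns: 0.032325 = 0.5·1.225·(V1² − 4.518²)/1000
Solving for V1: V1 = √(4.518² + 2·(0.032325·1000)/1.225) = 8.555 m/s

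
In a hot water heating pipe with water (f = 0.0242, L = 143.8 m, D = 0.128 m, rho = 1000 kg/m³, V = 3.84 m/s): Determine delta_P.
Formula: \Delta P = f \frac{L}{D} \frac{\rho V^2}{2}
delta_P = 0.0242·(143.8/0.128)·0.5·1000·3.84²/1000 = 200.4 kPa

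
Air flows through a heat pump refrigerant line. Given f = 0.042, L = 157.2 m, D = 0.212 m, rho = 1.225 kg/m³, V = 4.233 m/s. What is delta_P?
Formula: \Delta P = f \frac{L}{D} \frac{\rho V^2}{2}
delta_P = 0.042·(157.2/0.212)·0.5·1.225·4.233²/1000 = 0.3418 kPa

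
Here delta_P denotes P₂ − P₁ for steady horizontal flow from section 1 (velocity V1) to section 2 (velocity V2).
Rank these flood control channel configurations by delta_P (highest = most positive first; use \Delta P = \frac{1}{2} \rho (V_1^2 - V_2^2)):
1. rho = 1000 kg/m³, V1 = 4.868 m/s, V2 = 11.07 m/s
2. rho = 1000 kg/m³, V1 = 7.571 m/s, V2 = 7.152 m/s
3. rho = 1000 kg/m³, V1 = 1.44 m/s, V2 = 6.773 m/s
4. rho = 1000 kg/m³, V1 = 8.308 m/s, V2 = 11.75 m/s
Case 1: delta_P = -49.42 kPa
Case 2: delta_P = 3.084 kPa
Case 3: delta_P = -21.9 kPa
Case 4: delta_P = -34.52 kPa
Ranking (highest first): 2, 3, 4, 1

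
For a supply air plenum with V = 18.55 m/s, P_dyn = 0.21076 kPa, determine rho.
Formula: P_{dyn} = \frac{1}{2} \rho V^2
Substituting knowns: 0.21076 = 0.5·rho·18.55²/1000
Solving for rho: rho = 2·(0.21076·1000)/18.55² = 1.225 kg/m³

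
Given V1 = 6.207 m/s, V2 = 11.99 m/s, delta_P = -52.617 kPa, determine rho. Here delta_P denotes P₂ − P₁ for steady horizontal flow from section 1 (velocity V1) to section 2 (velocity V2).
Formula: \Delta P = \frac{1}{2} \rho (V_1^2 - V_2^2)
Substituting knowns: -52.617 = 0.5·rho·(6.207² − 11.99²)/1000
Solving for rho: rho = 2·(-52.617·1000)/(6.207² − 11.99²) = 1000 kg/m³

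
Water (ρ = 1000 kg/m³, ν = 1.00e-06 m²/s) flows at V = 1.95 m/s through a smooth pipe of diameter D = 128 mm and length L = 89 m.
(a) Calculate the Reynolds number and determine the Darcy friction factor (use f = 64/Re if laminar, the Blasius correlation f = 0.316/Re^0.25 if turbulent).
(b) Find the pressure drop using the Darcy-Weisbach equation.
(a) Re = V·D/ν = 1.95·0.128/1.00e-06 = 249600 → turbulent (Re > 4000); f = 0.316/Re^0.25 = 0.316/249600^0.25 = 0.014138 (Blasius is strictly valid for Re ≲ 1e5; used here as the smooth-pipe estimate the problem specifies)
(b) Darcy-Weisbach: ΔP = f·(L/D)·½ρV²/1000 = 0.014138·(89/0.128)·½·1000·1.95²/1000 = 18.69 kPa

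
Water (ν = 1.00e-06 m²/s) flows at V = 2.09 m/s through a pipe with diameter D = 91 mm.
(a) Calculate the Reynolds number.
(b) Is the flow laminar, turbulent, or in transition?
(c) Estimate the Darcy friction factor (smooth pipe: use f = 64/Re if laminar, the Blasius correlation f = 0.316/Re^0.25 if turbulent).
(a) Re = V·D/ν = 2.09·0.091/1.00e-06 = 190190
(b) Flow regime: turbulent (Re > 4000)
(c) Friction factor: f = 0.316/Re^0.25 = 0.316/190190^0.25 = 0.01513 (Blasius is strictly valid for Re ≲ 1e5; used here as the smooth-pipe estimate the problem specifies)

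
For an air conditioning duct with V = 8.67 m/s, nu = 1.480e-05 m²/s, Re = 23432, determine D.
Formula: Re = \frac{V D}{\nu}
Substituting knowns: 23432 = 8.67·D/1.480e-05
Solving for D: D = 23432·1.480e-05/8.67 = 0.04 m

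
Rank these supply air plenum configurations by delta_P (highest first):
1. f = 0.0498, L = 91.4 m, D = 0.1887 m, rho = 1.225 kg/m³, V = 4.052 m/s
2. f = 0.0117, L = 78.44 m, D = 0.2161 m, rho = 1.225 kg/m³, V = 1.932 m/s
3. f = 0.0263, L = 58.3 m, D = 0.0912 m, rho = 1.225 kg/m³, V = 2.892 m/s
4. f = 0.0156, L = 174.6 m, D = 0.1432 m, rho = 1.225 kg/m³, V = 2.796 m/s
Case 1: delta_P = 0.2426 kPa
Case 2: delta_P = 0.009709 kPa
Case 3: delta_P = 0.08613 kPa
Case 4: delta_P = 0.09108 kPa
Ranking (highest first): 1, 4, 3, 2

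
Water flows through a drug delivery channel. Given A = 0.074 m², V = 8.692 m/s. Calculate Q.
Formula: Q = A V
Q = 0.074·8.692·1000 = 643.2 L/s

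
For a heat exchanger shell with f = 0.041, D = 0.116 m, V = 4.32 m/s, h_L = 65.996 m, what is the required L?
Formula: h_L = f \frac{L}{D} \frac{V^2}{2g}
Substituting knowns: 65.996 = 0.041·(L/0.116)·4.32²/(2·9.81)
Solving for L: L = 65.996·2·9.81·0.116/(0.041·4.32²) = 196.3 m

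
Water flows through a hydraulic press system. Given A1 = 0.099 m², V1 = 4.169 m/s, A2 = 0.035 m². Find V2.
Formula: V_2 = \frac{A_1 V_1}{A_2}
V2 = 0.099·4.169/0.035 = 11.79 m/s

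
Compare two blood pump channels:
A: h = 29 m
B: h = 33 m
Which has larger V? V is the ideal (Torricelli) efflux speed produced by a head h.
V(A) = 23.85 m/s, V(B) = 25.45 m/s. Answer: B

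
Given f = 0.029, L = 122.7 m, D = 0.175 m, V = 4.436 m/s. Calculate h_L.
Formula: h_L = f \frac{L}{D} \frac{V^2}{2g}
h_L = 0.029·(122.7/0.175)·4.436²/(2·9.81) = 20.39 m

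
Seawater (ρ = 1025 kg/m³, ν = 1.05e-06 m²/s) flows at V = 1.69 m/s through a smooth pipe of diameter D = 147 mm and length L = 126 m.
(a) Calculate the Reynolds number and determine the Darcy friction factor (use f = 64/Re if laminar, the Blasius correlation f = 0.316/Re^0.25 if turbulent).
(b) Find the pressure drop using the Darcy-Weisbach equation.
(a) Re = V·D/ν = 1.69·0.147/1.05e-06 = 236600 → turbulent (Re > 4000); f = 0.316/Re^0.25 = 0.316/236600^0.25 = 0.014328 (Blasius is strictly valid for Re ≲ 1e5; used here as the smooth-pipe estimate the problem specifies)
(b) Darcy-Weisbach: ΔP = f·(L/D)·½ρV²/1000 = 0.014328·(126/0.147)·½·1025·1.69²/1000 = 17.98 kPa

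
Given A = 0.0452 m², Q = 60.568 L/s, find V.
Formula: Q = A V
Substituting knowns: 60.568 = 0.0452·V·1000
Solving for V: V = (60.568/1000)/0.0452 = 1.34 m/s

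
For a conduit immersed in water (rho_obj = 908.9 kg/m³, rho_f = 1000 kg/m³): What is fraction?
Formula: f_{sub} = \frac{\rho_{obj}}{\rho_f}
fraction = 908.9/1000 = 0.9089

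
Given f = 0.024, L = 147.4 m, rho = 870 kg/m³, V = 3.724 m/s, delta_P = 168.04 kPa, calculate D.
Formula: \Delta P = f \frac{L}{D} \frac{\rho V^2}{2}
Substituting knowns: 168.04 = 0.024·(147.4/D)·0.5·870·3.724²/1000
Solving for D: D = 0.024·147.4·0.5·870·3.724²/(168.04·1000) = 0.127 m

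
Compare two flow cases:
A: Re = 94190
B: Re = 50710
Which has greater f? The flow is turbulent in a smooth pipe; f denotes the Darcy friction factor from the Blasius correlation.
f(A) = 0.01804, f(B) = 0.02106. Answer: B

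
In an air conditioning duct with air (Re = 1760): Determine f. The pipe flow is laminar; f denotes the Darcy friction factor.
Formula: f = \frac{64}{Re}
f = 64/1760 = 0.03636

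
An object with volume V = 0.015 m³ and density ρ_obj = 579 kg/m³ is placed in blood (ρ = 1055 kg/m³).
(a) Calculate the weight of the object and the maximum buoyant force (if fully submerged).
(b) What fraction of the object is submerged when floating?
(a) W=rho_obj*g*V=579*9.81*0.015=85.2 N; F_B(max)=rho*g*V=1055*9.81*0.015=155.2 N
(b) Floating fraction=rho_obj/rho=579/1055=0.549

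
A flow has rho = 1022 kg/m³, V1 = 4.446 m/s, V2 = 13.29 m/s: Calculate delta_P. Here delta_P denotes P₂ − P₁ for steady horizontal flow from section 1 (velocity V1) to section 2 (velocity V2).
Formula: \Delta P = \frac{1}{2} \rho (V_1^2 - V_2^2)
delta_P = 0.5·1022·(4.446² − 13.29²)/1000 = -80.15 kPa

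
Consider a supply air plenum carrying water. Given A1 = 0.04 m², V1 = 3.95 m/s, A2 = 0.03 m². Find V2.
Formula: V_2 = \frac{A_1 V_1}{A_2}
V2 = 0.04·3.95/0.03 = 5.267 m/s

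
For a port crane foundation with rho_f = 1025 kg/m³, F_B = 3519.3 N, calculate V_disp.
Formula: F_B = \rho_f g V_{disp}
Substituting knowns: 3519.3 = 1025·9.81·V_disp
Solving for V_disp: V_disp = 3519.3/(1025·9.81) = 0.35 m³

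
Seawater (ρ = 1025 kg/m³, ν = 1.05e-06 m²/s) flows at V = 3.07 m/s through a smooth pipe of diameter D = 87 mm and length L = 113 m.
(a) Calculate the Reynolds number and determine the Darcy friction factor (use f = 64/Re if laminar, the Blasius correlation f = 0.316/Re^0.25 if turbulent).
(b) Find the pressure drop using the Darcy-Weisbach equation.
(a) Re = V·D/ν = 3.07·0.087/1.05e-06 = 254370 → turbulent (Re > 4000); f = 0.316/Re^0.25 = 0.316/254370^0.25 = 0.014071 (Blasius is strictly valid for Re ≲ 1e5; used here as the smooth-pipe estimate the problem specifies)
(b) Darcy-Weisbach: ΔP = f·(L/D)·½ρV²/1000 = 0.014071·(113/0.087)·½·1025·3.07²/1000 = 88.28 kPa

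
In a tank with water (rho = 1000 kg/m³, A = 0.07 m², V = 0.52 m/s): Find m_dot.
Formula: \dot{m} = \rho A V
m_dot = 1000·0.07·0.52 = 36.4 kg/s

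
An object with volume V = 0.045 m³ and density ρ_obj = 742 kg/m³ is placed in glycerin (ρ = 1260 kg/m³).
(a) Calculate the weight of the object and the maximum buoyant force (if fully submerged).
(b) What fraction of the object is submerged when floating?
(a) W=rho_obj*g*V=742*9.81*0.045=327.6 N; F_B(max)=rho*g*V=1260*9.81*0.045=556.2 N
(b) Floating fraction=rho_obj/rho=742/1260=0.589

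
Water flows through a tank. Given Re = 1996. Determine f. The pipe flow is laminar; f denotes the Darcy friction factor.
Formula: f = \frac{64}{Re}
f = 64/1996 = 0.03206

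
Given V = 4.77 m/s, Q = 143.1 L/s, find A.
Formula: Q = A V
Substituting knowns: 143.1 = A·4.77·1000
Solving for A: A = (143.1/1000)/4.77 = 0.03 m²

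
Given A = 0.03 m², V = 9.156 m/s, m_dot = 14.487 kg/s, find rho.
Formula: \dot{m} = \rho A V
Substituting knowns: 14.487 = rho·0.03·9.156
Solving for rho: rho = 14.487/(0.03·9.156) = 52.74 kg/m³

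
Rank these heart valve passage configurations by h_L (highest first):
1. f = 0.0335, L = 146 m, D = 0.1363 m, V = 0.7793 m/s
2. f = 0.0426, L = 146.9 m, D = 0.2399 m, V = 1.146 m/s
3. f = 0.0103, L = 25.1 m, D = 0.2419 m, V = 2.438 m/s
Case 1: h_L = 1.111 m
Case 2: h_L = 1.746 m
Case 3: h_L = 0.3238 m
Ranking (highest first): 2, 1, 3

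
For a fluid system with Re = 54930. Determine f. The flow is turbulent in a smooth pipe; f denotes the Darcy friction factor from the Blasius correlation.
Formula: f = \frac{0.316}{Re^{0.25}}
f = 0.316/54930^0.25 = 0.02064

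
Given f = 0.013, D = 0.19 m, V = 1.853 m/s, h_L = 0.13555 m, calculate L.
Formula: h_L = f \frac{L}{D} \frac{V^2}{2g}
Substituting knowns: 0.13555 = 0.013·(L/0.19)·1.853²/(2·9.81)
Solving for L: L = 0.13555·2·9.81·0.19/(0.013·1.853²) = 11.32 m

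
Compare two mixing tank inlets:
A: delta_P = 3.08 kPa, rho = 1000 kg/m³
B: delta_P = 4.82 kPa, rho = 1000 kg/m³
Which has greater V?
V(A) = 2.482 m/s, V(B) = 3.105 m/s. Answer: B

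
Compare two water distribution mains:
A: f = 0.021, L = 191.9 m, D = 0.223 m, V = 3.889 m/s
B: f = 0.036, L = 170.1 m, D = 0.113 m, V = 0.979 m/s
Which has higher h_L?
h_L(A) = 13.93 m, h_L(B) = 2.647 m. Answer: A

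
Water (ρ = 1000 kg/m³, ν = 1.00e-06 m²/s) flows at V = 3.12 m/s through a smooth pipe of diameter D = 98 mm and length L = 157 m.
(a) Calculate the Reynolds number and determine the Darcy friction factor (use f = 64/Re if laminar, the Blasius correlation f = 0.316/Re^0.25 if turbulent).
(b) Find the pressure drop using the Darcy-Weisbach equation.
(a) Re = V·D/ν = 3.12·0.098/1.00e-06 = 305760 → turbulent (Re > 4000); f = 0.316/Re^0.25 = 0.316/305760^0.25 = 0.013438 (Blasius is strictly valid for Re ≲ 1e5; used here as the smooth-pipe estimate the problem specifies)
(b) Darcy-Weisbach: ΔP = f·(L/D)·½ρV²/1000 = 0.013438·(157/0.098)·½·1000·3.12²/1000 = 104.8 kPa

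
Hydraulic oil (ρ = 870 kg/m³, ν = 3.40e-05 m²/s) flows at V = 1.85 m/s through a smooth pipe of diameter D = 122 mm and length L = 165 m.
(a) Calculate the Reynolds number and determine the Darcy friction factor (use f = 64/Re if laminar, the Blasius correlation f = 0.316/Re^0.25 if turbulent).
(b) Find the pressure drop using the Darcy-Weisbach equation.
(a) Re = V·D/ν = 1.85·0.122/3.40e-05 = 6638.2 → turbulent (Re > 4000); f = 0.316/Re^0.25 = 0.316/6638.2^0.25 = 0.035009
(b) Darcy-Weisbach: ΔP = f·(L/D)·½ρV²/1000 = 0.035009·(165/0.122)·½·870·1.85²/1000 = 70.49 kPa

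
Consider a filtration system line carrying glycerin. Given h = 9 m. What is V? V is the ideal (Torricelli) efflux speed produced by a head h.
Formula: V = \sqrt{2 g h}
V = √(2·9.81·9) = 13.29 m/s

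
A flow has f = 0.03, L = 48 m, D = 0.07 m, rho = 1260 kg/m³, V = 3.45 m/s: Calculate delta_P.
Formula: \Delta P = f \frac{L}{D} \frac{\rho V^2}{2}
delta_P = 0.03·(48/0.07)·0.5·1260·3.45²/1000 = 154.3 kPa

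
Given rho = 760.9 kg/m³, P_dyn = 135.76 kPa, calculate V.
Formula: P_{dyn} = \frac{1}{2} \rho V^2
Substituting knowns: 135.76 = 0.5·760.9·V²/1000
Solving for V: V = √(2·(135.76·1000)/760.9) = 18.89 m/s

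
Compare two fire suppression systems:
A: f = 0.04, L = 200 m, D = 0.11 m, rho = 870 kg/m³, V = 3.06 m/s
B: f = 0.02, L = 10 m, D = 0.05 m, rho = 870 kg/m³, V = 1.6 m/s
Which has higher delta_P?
delta_P(A) = 296.2 kPa, delta_P(B) = 4.454 kPa. Answer: A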